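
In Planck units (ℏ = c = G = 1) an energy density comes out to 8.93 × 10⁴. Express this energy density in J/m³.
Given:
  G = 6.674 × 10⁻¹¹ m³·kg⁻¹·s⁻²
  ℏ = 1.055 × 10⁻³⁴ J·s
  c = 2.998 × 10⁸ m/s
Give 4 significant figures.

One Planck energy density: u_P = c⁷/(ℏG²) = 4.632 × 10¹¹³ J/m³.
8.93 × 10⁴ × 4.632 × 10¹¹³ J/m³ = 4.137 × 10¹¹⁸ J/m³

4.137 × 10¹¹⁸ J/m³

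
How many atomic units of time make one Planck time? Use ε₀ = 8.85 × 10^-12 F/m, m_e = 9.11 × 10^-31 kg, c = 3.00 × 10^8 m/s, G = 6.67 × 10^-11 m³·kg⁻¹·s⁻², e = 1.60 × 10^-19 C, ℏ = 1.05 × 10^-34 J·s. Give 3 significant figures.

Planck time: t_P = √(ℏG/c⁵) = 5.37 × 10^-44 s
atomic unit of time: τ_au = (4πε₀)²ℏ³/(m_e e⁴) = 2.40 × 10^-17 s
ratio = 5.37 × 10^-44 / 2.40 × 10^-17 = 2.24 × 10^-27

2.24 × 10^-27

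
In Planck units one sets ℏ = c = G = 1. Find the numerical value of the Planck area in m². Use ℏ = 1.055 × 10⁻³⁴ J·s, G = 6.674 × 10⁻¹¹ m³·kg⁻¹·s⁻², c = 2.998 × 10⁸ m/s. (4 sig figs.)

2.613 × 10⁻⁷⁰ m²

A_P = ℏG/c³
  = 7.041 × 10⁻⁴⁵ / 2.695 × 10²⁵
  = 2.613 × 10⁻⁷⁰ m²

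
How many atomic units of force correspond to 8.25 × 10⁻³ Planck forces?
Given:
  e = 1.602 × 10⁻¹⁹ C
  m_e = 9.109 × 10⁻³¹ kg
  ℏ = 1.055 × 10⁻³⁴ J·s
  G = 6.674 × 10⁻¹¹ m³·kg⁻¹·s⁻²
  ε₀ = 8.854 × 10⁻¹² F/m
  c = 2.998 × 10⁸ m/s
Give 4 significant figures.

1.215 × 10⁴⁹

Planck force: F_P = c⁴/G = 1.210 × 10⁴⁴ N
atomic unit of force: F_au = E_h/a₀ = m_e²e⁶/((4πε₀)³ℏ⁴) = 8.220 × 10⁻⁸ N
8.25 × 10⁻³ × 1.210 × 10⁴⁴ / 8.220 × 10⁻⁸ = 1.215 × 10⁴⁹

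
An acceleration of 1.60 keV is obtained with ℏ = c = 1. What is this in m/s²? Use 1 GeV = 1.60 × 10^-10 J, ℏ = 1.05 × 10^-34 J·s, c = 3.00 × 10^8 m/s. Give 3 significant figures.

Acceleration is [L]/[T]² = c·[E]/ℏ.
1 GeV → c/ℏ × (1 GeV in J) = 4.57 × 10^32 m/s².
Convert the energy scale: 1.60 keV = 1.60 × 10^-6 GeV.
Result: 1.60 × 10^-6 × 4.57 × 10^32 = 7.31 × 10^26 m/s².

7.31 × 10^26 m/s²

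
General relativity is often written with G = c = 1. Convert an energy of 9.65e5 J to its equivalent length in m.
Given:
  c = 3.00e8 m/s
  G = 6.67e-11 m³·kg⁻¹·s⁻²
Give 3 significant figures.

7.95e-39 m

Energy → length via G/c⁴.
9.65e5 J × (G/c⁴) = 7.95e-39 m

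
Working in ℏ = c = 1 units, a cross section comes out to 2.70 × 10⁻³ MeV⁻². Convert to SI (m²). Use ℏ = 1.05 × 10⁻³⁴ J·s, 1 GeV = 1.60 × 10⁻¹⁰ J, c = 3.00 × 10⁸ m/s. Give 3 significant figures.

Area is [L]² = [E]⁻²·(ℏc)²; restore (ℏc)².
1 GeV⁻² → (ℏc)² × (1 GeV in J)⁻² = 3.88 × 10⁻³² m².
Convert the energy scale: 2.70 × 10⁻³ MeV⁻² = 2.70 × 10³ GeV⁻².
Result: 2.70 × 10³ × 3.88 × 10⁻³² = 1.05 × 10⁻²⁸ m².

1.05 × 10⁻²⁸ m²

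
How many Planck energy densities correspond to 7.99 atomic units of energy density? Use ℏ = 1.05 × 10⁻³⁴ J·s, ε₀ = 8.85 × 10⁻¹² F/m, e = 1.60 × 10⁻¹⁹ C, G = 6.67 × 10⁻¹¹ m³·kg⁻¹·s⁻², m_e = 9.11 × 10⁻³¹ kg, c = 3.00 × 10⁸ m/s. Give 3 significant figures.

5.14 × 10⁻¹⁰⁰

atomic unit of energy density: u_au = E_h/a₀³ = m_e⁴e¹⁰/((4πε₀)⁵ℏ⁸) = 3.01 × 10¹³ J/m³
Planck energy density: u_P = c⁷/(ℏG²) = 4.68 × 10¹¹³ J/m³
7.99 × 3.01 × 10¹³ / 4.68 × 10¹¹³ = 5.14 × 10⁻¹⁰⁰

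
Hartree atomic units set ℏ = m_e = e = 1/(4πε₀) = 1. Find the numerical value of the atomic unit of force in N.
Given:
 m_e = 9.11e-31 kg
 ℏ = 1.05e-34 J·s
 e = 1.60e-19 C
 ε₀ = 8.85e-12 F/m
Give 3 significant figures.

8.33e-8 N

The unique combination of the constants set to 1 with dimensions of force is F_au = E_h/a₀ = m_e²e⁶/((4πε₀)³ℏ⁴).
E_h = 4.38e-18 J
a₀ = 5.26e-11 m
E_h/a₀ = 8.33e-8 N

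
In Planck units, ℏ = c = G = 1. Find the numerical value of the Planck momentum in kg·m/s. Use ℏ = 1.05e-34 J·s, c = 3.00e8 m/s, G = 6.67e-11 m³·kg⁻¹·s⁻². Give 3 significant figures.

6.52 kg·m/s

From ℏ = c = G = 1 the momentum scale is p_P = √(ℏc³/G).
  = √(42.5)
  = 6.52 kg·m/s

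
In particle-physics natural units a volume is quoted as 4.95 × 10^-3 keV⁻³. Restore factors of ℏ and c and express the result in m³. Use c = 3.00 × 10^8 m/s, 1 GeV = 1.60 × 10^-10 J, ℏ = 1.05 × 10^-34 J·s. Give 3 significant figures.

3.78 × 10^-32 m³

Volume is [L]³ = [E]⁻³·(ℏc)³.
1 GeV⁻³ → (ℏc)³ × (1 GeV in J)⁻³ = 7.63 × 10^-48 m³.
Convert the energy scale: 4.95 × 10^-3 keV⁻³ = 4.95 × 10^15 GeV⁻³.
Result: 4.95 × 10^15 × 7.63 × 10^-48 = 3.78 × 10^-32 m³.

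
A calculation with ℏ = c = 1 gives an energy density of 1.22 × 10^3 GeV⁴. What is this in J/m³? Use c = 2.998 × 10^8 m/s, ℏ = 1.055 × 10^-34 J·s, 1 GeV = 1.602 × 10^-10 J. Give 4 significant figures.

[E]/[L]³ = [E]⁴/(ℏc)³; restore (ℏc)⁻³.
1 GeV⁴ → 1/(ℏc)³ × (1 GeV in J)⁴ = 2.082 × 10^37 J/m³.
Result: 1.22 × 10^3 × 2.082 × 10^37 = 2.540 × 10^40 J/m³.

2.540 × 10^40 J/m³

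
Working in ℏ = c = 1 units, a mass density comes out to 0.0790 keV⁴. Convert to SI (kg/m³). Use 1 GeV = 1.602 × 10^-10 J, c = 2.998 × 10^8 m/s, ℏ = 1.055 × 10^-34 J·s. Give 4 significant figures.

Mass density is [E]/(c²[L]³) = [E]⁴/(ℏ³c⁵).
1 GeV⁴ → 1/(ℏ³c⁵) × (1 GeV in J)⁴ = 2.316 × 10^20 kg/m³.
Convert the energy scale: 0.0790 keV⁴ = 7.90 × 10^-26 GeV⁴.
Result: 7.90 × 10^-26 × 2.316 × 10^20 = 1.830 × 10^-5 kg/m³.

1.830 × 10^-5 kg/m³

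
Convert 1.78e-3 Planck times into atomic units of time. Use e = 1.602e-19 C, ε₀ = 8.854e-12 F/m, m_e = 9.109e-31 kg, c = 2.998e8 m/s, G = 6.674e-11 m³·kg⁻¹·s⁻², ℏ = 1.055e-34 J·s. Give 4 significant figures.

3.961e-30

Planck time: t_P = √(ℏG/c⁵) = 5.392e-44 s
atomic unit of time: τ_au = (4πε₀)²ℏ³/(m_e e⁴) = 2.423e-17 s
1.78e-3 × 5.392e-44 / 2.423e-17 = 3.961e-30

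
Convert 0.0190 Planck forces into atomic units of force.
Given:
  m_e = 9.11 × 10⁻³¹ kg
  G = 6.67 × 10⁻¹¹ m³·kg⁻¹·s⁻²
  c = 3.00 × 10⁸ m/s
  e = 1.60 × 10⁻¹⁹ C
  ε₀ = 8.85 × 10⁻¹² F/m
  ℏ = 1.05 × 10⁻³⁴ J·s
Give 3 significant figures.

2.77 × 10⁴⁹

Planck force: F_P = c⁴/G = 1.21 × 10⁴⁴ N
atomic unit of force: F_au = E_h/a₀ = m_e²e⁶/((4πε₀)³ℏ⁴) = 8.33 × 10⁻⁸ N
0.0190 × 1.21 × 10⁴⁴ / 8.33 × 10⁻⁸ = 2.77 × 10⁴⁹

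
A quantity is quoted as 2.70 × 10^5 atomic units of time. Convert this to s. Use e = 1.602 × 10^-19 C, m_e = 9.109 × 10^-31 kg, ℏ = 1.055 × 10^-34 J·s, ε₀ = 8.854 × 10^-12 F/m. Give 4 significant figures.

6.542 × 10^-12 s

One atomic unit of time: τ_au = (4πε₀)²ℏ³/(m_e e⁴) = 2.423 × 10^-17 s.
2.70 × 10^5 × 2.423 × 10^-17 s = 6.542 × 10^-12 s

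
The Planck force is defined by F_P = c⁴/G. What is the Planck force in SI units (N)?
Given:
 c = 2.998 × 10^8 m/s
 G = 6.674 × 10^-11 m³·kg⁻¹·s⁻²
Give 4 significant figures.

F_P = c⁴/G
  = 8.078 × 10^33 / 6.674 × 10^-11
  = 1.210 × 10^44 N

1.210 × 10^44 N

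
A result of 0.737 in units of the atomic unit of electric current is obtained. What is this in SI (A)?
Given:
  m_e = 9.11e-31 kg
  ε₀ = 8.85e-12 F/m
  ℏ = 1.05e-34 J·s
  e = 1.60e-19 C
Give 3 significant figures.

4.92e-3 A

One atomic unit of electric current: I_au = e E_h/ℏ = m_e e⁵/((4πε₀)²ℏ³) = 6.67e-3 A.
0.737 × 6.67e-3 A = 4.92e-3 A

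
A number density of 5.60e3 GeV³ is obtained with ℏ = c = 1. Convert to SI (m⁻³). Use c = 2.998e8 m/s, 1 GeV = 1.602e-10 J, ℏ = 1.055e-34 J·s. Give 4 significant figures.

7.277e50 m⁻³

Number density is [L]⁻³ = [E]³/(ℏc)³.
1 GeV³ → 1/(ℏc)³ × (1 GeV in J)³ = 1.299e47 m⁻³.
Result: 5.60e3 × 1.299e47 = 7.277e50 m⁻³.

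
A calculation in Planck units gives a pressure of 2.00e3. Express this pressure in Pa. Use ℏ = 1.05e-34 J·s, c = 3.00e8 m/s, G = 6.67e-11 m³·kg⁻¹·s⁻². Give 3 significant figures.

9.36e116 Pa

One Planck pressure: p_P = c⁷/(ℏG²) = 4.68e113 Pa.
2.00e3 × 4.68e113 Pa = 9.36e116 Pa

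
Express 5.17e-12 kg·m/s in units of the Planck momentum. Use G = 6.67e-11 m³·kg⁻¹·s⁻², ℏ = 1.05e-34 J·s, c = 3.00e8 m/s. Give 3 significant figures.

7.93e-13

Planck momentum: p_P = √(ℏc³/G) = 6.52 kg·m/s.
5.17e-12 / 6.52 = 7.93e-13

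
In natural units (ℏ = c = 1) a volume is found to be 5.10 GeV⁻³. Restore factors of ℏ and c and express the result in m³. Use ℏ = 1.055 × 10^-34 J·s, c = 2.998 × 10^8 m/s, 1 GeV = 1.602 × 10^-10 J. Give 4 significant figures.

3.925 × 10^-47 m³

Volume is [L]³ = [E]⁻³·(ℏc)³.
1 GeV⁻³ → (ℏc)³ × (1 GeV in J)⁻³ = 7.696 × 10^-48 m³.
Result: 5.10 × 7.696 × 10^-48 = 3.925 × 10^-47 m³.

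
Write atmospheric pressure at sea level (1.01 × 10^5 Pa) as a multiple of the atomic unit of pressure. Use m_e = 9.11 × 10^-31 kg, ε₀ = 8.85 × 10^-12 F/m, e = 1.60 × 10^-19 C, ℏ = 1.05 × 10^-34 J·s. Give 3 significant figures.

atomic unit of pressure: P_au = E_h/a₀³ = m_e⁴e¹⁰/((4πε₀)⁵ℏ⁸) = 3.01 × 10^13 Pa.
1.01 × 10^5 / 3.01 × 10^13 = 3.35 × 10^-9

3.35 × 10^-9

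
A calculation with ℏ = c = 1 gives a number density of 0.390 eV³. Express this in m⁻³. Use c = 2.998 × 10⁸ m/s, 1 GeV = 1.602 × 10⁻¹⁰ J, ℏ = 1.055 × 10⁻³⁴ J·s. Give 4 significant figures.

5.068 × 10¹⁹ m⁻³

Number density is [L]⁻³ = [E]³/(ℏc)³.
1 GeV³ → 1/(ℏc)³ × (1 GeV in J)³ = 1.299 × 10⁴⁷ m⁻³.
Convert the energy scale: 0.390 eV³ = 3.90 × 10⁻²⁸ GeV³.
Result: 3.90 × 10⁻²⁸ × 1.299 × 10⁴⁷ = 5.068 × 10¹⁹ m⁻³.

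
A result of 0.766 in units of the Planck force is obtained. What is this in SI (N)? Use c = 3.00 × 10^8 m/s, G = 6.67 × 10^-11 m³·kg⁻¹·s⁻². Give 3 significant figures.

9.30 × 10^43 N

One Planck force: F_P = c⁴/G = 1.21 × 10^44 N.
0.766 × 1.21 × 10^44 N = 9.30 × 10^43 N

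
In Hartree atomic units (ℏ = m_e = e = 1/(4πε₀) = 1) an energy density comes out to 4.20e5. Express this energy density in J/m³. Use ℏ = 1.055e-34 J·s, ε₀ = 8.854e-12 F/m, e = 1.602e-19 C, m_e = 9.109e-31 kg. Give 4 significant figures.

1.230e19 J/m³

One atomic unit of energy density: u_au = E_h/a₀³ = m_e⁴e¹⁰/((4πε₀)⁵ℏ⁸) = 2.929e13 J/m³.
4.20e5 × 2.929e13 J/m³ = 1.230e19 J/m³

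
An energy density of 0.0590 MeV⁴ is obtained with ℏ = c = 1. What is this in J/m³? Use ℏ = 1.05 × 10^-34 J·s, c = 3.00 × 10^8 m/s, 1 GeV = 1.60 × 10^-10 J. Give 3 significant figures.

1.24 × 10^24 J/m³

[E]/[L]³ = [E]⁴/(ℏc)³; restore (ℏc)⁻³.
1 GeV⁴ → 1/(ℏc)³ × (1 GeV in J)⁴ = 2.10 × 10^37 J/m³.
Convert the energy scale: 0.0590 MeV⁴ = 5.90 × 10^-14 GeV⁴.
Result: 5.90 × 10^-14 × 2.10 × 10^37 = 1.24 × 10^24 J/m³.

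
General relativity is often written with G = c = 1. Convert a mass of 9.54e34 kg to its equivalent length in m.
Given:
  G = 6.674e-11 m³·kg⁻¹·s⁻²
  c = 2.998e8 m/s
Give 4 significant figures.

7.084e7 m

In G = c = 1 units mass has dimensions of length; the conversion factor is G/c².
9.54e34 kg × (G/c²) = 7.084e7 m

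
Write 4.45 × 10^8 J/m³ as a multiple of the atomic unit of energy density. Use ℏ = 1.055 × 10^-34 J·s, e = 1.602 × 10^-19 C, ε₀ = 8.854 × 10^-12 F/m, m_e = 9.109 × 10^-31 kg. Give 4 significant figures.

1.519 × 10^-5

atomic unit of energy density: u_au = E_h/a₀³ = m_e⁴e¹⁰/((4πε₀)⁵ℏ⁸) = 2.929 × 10^13 J/m³.
4.45 × 10^8 / 2.929 × 10^13 = 1.519 × 10^-5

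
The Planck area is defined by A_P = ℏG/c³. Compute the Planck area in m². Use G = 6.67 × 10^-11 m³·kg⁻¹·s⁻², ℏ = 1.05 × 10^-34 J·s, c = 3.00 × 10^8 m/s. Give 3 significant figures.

A_P = ℏG/c³
  = 7.00 × 10^-45 / 2.70 × 10^25
  = 2.59 × 10^-70 m²

2.59 × 10^-70 m²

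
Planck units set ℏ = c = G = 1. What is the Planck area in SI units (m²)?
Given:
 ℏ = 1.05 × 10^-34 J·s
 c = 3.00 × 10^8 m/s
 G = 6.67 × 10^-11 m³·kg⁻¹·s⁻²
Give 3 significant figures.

Dimensional analysis gives A_P = ℏG/c³.
  = 7.00 × 10^-45 / 2.70 × 10^25
  = 2.59 × 10^-70 m²

2.59 × 10^-70 m²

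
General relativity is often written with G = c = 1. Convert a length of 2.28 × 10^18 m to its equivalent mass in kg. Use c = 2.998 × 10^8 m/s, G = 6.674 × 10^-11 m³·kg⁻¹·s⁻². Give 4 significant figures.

Length → mass via c²/G.
2.28 × 10^18 m × (c²/G) = 3.071 × 10^45 kg

3.071 × 10^45 kg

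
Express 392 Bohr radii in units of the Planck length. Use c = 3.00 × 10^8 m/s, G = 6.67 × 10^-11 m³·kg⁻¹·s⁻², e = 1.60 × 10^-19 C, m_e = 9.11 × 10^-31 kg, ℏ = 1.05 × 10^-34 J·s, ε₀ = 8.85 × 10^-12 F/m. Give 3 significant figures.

1.28 × 10^27

Bohr radius: a₀ = 4πε₀ℏ²/(m_e e²) = 5.26 × 10^-11 m
Planck length: ℓ_P = √(ℏG/c³) = 1.61 × 10^-35 m
392 × 5.26 × 10^-11 / 1.61 × 10^-35 = 1.28 × 10^27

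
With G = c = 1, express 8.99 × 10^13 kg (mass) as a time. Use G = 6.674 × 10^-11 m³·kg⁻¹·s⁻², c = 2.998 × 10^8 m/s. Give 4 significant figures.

Mass → time via G/c³.
8.99 × 10^13 kg × (G/c³) = 2.227 × 10^-22 s

2.227 × 10^-22 s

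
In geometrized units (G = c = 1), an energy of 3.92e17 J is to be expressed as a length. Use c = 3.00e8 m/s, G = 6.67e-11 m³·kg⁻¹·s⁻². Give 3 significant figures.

3.23e-27 m

Energy → length via G/c⁴.
3.92e17 J × (G/c⁴) = 3.23e-27 m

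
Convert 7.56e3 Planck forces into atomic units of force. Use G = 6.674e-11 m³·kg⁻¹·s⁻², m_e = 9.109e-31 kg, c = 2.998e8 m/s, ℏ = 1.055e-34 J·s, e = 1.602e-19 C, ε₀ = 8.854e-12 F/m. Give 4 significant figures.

Planck force: F_P = c⁴/G = 1.210e44 N
atomic unit of force: F_au = E_h/a₀ = m_e²e⁶/((4πε₀)³ℏ⁴) = 8.220e-8 N
7.56e3 × 1.210e44 / 8.220e-8 = 1.113e55

1.113e55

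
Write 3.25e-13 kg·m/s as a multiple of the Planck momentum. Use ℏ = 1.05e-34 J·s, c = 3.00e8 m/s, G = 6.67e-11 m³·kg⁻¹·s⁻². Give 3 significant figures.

4.99e-14

Planck momentum: p_P = √(ℏc³/G) = 6.52 kg·m/s.
3.25e-13 / 6.52 = 4.99e-14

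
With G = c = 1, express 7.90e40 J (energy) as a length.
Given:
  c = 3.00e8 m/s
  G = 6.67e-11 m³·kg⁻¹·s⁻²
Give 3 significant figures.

6.51e-4 m

Energy → length via G/c⁴.
7.90e40 J × (G/c⁴) = 6.51e-4 m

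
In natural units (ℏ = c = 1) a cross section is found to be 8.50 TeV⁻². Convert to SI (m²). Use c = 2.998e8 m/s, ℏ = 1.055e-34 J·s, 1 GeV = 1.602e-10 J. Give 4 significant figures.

3.313e-37 m²

Area is [L]² = [E]⁻²·(ℏc)²; restore (ℏc)².
1 GeV⁻² → (ℏc)² × (1 GeV in J)⁻² = 3.898e-32 m².
Convert the energy scale: 8.50 TeV⁻² = 8.50e-6 GeV⁻².
Result: 8.50e-6 × 3.898e-32 = 3.313e-37 m².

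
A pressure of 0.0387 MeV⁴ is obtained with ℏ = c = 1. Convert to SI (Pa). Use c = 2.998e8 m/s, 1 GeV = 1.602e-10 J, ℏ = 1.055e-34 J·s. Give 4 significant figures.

Pressure is [E]/[L]³ = [E]⁴/(ℏc)³.
1 GeV⁴ → 1/(ℏc)³ × (1 GeV in J)⁴ = 2.082e37 Pa.
Convert the energy scale: 0.0387 MeV⁴ = 3.87e-14 GeV⁴.
Result: 3.87e-14 × 2.082e37 = 8.056e23 Pa.

8.056e23 Pa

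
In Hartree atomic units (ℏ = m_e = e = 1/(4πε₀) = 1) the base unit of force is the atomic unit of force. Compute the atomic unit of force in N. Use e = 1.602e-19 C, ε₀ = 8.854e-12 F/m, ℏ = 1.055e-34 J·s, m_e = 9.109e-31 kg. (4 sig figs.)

8.220e-8 N

F_au = E_h/a₀ = m_e²e⁶/((4πε₀)³ℏ⁴)
E_h = 4.354e-18 J
a₀ = 5.297e-11 m
E_h/a₀ = 8.220e-8 N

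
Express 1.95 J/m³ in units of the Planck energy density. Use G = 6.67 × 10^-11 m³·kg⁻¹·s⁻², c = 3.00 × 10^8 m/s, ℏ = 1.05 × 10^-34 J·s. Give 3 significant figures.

4.17 × 10^-114

Planck energy density: u_P = c⁷/(ℏG²) = 4.68 × 10^113 J/m³.
1.95 / 4.68 × 10^113 = 4.17 × 10^-114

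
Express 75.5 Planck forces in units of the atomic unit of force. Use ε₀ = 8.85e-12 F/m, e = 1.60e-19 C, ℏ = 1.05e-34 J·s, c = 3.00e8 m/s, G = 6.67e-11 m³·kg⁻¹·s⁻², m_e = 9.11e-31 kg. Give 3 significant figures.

Planck force: F_P = c⁴/G = 1.21e44 N
atomic unit of force: F_au = E_h/a₀ = m_e²e⁶/((4πε₀)³ℏ⁴) = 8.33e-8 N
75.5 × 1.21e44 / 8.33e-8 = 1.10e53

1.10e53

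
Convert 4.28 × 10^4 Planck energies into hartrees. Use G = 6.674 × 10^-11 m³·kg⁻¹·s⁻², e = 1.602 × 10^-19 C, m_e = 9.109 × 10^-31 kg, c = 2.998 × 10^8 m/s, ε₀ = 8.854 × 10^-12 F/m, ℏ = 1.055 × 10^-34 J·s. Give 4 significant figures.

Planck energy: E_P = √(ℏc⁵/G) = 1.957 × 10^9 J
hartree: E_h = m_e e⁴/(4πε₀ℏ)² = 4.354 × 10^-18 J
4.28 × 10^4 × 1.957 × 10^9 / 4.354 × 10^-18 = 1.923 × 10^31

1.923 × 10^31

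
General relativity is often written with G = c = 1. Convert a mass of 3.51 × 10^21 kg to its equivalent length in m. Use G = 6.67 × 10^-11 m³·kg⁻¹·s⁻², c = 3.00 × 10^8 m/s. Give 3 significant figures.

In G = c = 1 units mass has dimensions of length; the conversion factor is G/c².
3.51 × 10^21 kg × (G/c²) = 2.60 × 10^-6 m

2.60 × 10^-6 m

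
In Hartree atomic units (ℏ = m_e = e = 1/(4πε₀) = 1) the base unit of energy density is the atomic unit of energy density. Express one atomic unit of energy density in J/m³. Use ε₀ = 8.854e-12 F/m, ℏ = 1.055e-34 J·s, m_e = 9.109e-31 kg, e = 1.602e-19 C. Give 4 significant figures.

u_au = E_h/a₀³ = m_e⁴e¹⁰/((4πε₀)⁵ℏ⁸)
E_h = 4.354e-18 J
a₀ = 5.297e-11 m
E_h/a₀³ = 2.929e13 J/m³

2.929e13 J/m³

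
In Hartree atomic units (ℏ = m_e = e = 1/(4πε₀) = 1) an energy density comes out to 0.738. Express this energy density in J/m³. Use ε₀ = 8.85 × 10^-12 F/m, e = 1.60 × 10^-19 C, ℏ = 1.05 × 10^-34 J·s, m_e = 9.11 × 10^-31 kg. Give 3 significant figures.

One atomic unit of energy density: u_au = E_h/a₀³ = m_e⁴e¹⁰/((4πε₀)⁵ℏ⁸) = 3.01 × 10^13 J/m³.
0.738 × 3.01 × 10^13 J/m³ = 2.22 × 10^13 J/m³

2.22 × 10^13 J/m³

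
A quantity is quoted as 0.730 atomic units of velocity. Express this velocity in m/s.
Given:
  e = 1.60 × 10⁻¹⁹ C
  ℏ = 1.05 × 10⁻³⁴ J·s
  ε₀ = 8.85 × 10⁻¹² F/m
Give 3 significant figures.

One atomic unit of velocity: v_au = e²/(4πε₀ℏ) = 2.19 × 10⁶ m/s.
0.730 × 2.19 × 10⁶ m/s = 1.60 × 10⁶ m/s

1.60 × 10⁶ m/s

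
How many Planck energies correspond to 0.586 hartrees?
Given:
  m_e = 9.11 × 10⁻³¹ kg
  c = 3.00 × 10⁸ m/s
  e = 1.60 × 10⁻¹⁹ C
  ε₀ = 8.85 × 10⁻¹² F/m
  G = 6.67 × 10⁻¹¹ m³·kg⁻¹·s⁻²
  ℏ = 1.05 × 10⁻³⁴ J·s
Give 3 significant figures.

hartree: E_h = m_e e⁴/(4πε₀ℏ)² = 4.38 × 10⁻¹⁸ J
Planck energy: E_P = √(ℏc⁵/G) = 1.96 × 10⁹ J
0.586 × 4.38 × 10⁻¹⁸ / 1.96 × 10⁹ = 1.31 × 10⁻²⁷

1.31 × 10⁻²⁷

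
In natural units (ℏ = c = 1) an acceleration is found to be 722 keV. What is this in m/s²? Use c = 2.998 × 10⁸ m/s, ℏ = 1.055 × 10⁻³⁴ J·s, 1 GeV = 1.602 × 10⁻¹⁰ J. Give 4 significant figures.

Acceleration is [L]/[T]² = c·[E]/ℏ.
1 GeV → c/ℏ × (1 GeV in J) = 4.552 × 10³² m/s².
Convert the energy scale: 722 keV = 7.22 × 10⁻⁴ GeV.
Result: 7.22 × 10⁻⁴ × 4.552 × 10³² = 3.287 × 10²⁹ m/s².

3.287 × 10²⁹ m/s²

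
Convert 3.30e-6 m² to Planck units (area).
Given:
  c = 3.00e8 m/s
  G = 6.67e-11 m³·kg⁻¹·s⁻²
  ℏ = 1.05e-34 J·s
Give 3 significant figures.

Planck area: A_P = ℏG/c³ = 2.59e-70 m².
3.30e-6 / 2.59e-70 = 1.27e64

1.27e64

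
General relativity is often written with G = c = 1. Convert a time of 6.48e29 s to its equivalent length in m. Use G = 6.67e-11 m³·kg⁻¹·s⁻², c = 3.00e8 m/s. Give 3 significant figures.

Time → length via c.
6.48e29 s × (c) = 1.94e38 m

1.94e38 m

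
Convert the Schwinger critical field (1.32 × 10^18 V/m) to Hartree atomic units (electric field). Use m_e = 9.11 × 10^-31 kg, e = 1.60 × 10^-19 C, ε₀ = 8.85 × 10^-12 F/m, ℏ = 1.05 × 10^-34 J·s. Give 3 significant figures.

2.54 × 10^6

atomic unit of electric field: E_au = E_h/(e a₀) = m_e²e⁵/((4πε₀)³ℏ⁴) = 5.20 × 10^11 V/m.
1.32 × 10^18 / 5.20 × 10^11 = 2.54 × 10^6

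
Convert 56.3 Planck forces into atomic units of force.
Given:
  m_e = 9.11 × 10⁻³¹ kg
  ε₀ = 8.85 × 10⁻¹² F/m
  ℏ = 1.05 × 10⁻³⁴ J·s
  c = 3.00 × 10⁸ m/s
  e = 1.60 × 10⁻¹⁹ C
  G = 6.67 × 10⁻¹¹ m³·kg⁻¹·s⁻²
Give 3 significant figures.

8.21 × 10⁵²

Planck force: F_P = c⁴/G = 1.21 × 10⁴⁴ N
atomic unit of force: F_au = E_h/a₀ = m_e²e⁶/((4πε₀)³ℏ⁴) = 8.33 × 10⁻⁸ N
56.3 × 1.21 × 10⁴⁴ / 8.33 × 10⁻⁸ = 8.21 × 10⁵²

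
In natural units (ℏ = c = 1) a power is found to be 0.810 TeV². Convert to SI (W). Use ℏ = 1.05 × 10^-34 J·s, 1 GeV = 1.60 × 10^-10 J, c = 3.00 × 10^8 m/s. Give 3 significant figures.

1.97 × 10^20 W

Power is [E]/[T] = [E]²/ℏ.
1 GeV² → 1/ℏ × (1 GeV in J)² = 2.44 × 10^14 W.
Convert the energy scale: 0.810 TeV² = 8.10 × 10^5 GeV².
Result: 8.10 × 10^5 × 2.44 × 10^14 = 1.97 × 10^20 W.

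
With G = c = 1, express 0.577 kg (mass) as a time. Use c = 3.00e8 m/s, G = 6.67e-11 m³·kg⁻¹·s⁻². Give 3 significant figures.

1.43e-36 s

Mass → time via G/c³.
0.577 kg × (G/c³) = 1.43e-36 s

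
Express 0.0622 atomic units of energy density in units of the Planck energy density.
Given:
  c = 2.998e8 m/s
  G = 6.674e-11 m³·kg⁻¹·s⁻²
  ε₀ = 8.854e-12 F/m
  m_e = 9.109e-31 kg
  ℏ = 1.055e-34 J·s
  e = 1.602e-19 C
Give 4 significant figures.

3.933e-102

atomic unit of energy density: u_au = E_h/a₀³ = m_e⁴e¹⁰/((4πε₀)⁵ℏ⁸) = 2.929e13 J/m³
Planck energy density: u_P = c⁷/(ℏG²) = 4.632e113 J/m³
0.0622 × 2.929e13 / 4.632e113 = 3.933e-102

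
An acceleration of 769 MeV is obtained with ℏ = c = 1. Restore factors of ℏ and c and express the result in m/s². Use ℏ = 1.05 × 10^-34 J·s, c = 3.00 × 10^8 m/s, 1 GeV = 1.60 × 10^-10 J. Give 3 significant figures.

Acceleration is [L]/[T]² = c·[E]/ℏ.
1 GeV → c/ℏ × (1 GeV in J) = 4.57 × 10^32 m/s².
Convert the energy scale: 769 MeV = 0.769 GeV.
Result: 0.769 × 4.57 × 10^32 = 3.52 × 10^32 m/s².

3.52 × 10^32 m/s²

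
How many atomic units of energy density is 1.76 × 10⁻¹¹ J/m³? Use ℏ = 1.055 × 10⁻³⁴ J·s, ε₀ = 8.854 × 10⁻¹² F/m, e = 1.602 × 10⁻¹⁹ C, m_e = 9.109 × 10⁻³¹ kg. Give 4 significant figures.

atomic unit of energy density: u_au = E_h/a₀³ = m_e⁴e¹⁰/((4πε₀)⁵ℏ⁸) = 2.929 × 10¹³ J/m³.
1.76 × 10⁻¹¹ / 2.929 × 10¹³ = 6.009 × 10⁻²⁵

6.009 × 10⁻²⁵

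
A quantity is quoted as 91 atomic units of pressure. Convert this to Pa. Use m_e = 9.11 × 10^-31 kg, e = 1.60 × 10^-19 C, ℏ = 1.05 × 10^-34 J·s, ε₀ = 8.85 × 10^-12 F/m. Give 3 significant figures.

One atomic unit of pressure: P_au = E_h/a₀³ = m_e⁴e¹⁰/((4πε₀)⁵ℏ⁸) = 3.01 × 10^13 Pa.
91 × 3.01 × 10^13 Pa = 2.74 × 10^15 Pa

2.74 × 10^15 Pa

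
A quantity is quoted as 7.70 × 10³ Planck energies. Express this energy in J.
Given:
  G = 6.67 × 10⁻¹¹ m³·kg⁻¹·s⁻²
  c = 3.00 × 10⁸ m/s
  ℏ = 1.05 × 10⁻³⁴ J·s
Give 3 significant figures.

One Planck energy: E_P = √(ℏc⁵/G) = 1.96 × 10⁹ J.
7.70 × 10³ × 1.96 × 10⁹ J = 1.51 × 10¹³ J

1.51 × 10¹³ J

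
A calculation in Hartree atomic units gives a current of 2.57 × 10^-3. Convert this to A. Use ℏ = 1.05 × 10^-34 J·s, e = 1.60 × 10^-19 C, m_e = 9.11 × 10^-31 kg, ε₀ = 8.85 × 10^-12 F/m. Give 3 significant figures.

1.71 × 10^-5 A

One atomic unit of electric current: I_au = e E_h/ℏ = m_e e⁵/((4πε₀)²ℏ³) = 6.67 × 10^-3 A.
2.57 × 10^-3 × 6.67 × 10^-3 A = 1.71 × 10^-5 A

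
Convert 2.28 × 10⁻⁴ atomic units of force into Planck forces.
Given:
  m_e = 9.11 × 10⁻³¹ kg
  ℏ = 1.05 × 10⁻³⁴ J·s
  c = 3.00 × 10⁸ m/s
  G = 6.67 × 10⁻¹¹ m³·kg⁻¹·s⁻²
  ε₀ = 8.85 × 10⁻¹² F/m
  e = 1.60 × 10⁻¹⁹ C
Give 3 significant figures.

1.56 × 10⁻⁵⁵

atomic unit of force: F_au = E_h/a₀ = m_e²e⁶/((4πε₀)³ℏ⁴) = 8.33 × 10⁻⁸ N
Planck force: F_P = c⁴/G = 1.21 × 10⁴⁴ N
2.28 × 10⁻⁴ × 8.33 × 10⁻⁸ / 1.21 × 10⁴⁴ = 1.56 × 10⁻⁵⁵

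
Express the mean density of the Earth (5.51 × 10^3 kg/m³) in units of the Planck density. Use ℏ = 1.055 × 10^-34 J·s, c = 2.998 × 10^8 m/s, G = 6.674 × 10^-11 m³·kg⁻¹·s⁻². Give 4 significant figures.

Planck density: ρ_P = c⁵/(ℏG²) = 5.154 × 10^96 kg/m³.
5.51 × 10^3 / 5.154 × 10^96 = 1.069 × 10^-93

1.069 × 10^-93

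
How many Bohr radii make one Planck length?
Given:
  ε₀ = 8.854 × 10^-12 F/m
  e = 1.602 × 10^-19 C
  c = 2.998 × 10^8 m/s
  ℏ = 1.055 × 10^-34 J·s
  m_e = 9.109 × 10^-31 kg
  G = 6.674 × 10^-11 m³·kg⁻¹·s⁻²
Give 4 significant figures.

Planck length: ℓ_P = √(ℏG/c³) = 1.616 × 10^-35 m
Bohr radius: a₀ = 4πε₀ℏ²/(m_e e²) = 5.297 × 10^-11 m
ratio = 1.616 × 10^-35 / 5.297 × 10^-11 = 3.051 × 10^-25

3.051 × 10^-25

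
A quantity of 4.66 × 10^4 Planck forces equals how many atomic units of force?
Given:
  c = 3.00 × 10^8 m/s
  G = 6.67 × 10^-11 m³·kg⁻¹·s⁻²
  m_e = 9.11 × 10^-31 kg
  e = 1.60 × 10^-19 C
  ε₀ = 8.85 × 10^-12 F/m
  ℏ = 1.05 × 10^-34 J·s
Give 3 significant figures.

6.80 × 10^55

Planck force: F_P = c⁴/G = 1.21 × 10^44 N
atomic unit of force: F_au = E_h/a₀ = m_e²e⁶/((4πε₀)³ℏ⁴) = 8.33 × 10^-8 N
4.66 × 10^4 × 1.21 × 10^44 / 8.33 × 10^-8 = 6.80 × 10^55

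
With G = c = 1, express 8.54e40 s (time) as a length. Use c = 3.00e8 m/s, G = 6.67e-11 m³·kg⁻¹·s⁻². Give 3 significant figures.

Time → length via c.
8.54e40 s × (c) = 2.56e49 m

2.56e49 m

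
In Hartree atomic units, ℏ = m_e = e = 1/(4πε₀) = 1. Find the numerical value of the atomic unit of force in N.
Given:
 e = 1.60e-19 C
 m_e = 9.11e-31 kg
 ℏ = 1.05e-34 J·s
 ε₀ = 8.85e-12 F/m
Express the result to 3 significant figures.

8.33e-8 N

The unique combination of the constants set to 1 with dimensions of force is F_au = E_h/a₀ = m_e²e⁶/((4πε₀)³ℏ⁴).
E_h = 4.38e-18 J
a₀ = 5.26e-11 m
E_h/a₀ = 8.33e-8 N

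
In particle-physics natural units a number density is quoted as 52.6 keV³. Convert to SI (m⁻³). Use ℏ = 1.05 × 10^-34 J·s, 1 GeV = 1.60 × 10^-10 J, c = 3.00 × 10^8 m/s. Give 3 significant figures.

Number density is [L]⁻³ = [E]³/(ℏc)³.
1 GeV³ → 1/(ℏc)³ × (1 GeV in J)³ = 1.31 × 10^47 m⁻³.
Convert the energy scale: 52.6 keV³ = 5.26 × 10^-17 GeV³.
Result: 5.26 × 10^-17 × 1.31 × 10^47 = 6.89 × 10^30 m⁻³.

6.89 × 10^30 m⁻³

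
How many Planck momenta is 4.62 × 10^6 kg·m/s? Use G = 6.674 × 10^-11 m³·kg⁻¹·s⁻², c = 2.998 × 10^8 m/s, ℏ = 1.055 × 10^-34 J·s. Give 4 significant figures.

Planck momentum: p_P = √(ℏc³/G) = 6.527 kg·m/s.
4.62 × 10^6 / 6.527 = 7.079 × 10^5

7.079 × 10^5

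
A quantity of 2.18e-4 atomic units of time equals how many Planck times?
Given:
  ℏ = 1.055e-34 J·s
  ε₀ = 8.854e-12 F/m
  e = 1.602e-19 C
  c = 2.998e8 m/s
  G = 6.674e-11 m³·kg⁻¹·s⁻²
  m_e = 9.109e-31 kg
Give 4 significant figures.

9.796e22

atomic unit of time: τ_au = (4πε₀)²ℏ³/(m_e e⁴) = 2.423e-17 s
Planck time: t_P = √(ℏG/c⁵) = 5.392e-44 s
2.18e-4 × 2.423e-17 / 5.392e-44 = 9.796e22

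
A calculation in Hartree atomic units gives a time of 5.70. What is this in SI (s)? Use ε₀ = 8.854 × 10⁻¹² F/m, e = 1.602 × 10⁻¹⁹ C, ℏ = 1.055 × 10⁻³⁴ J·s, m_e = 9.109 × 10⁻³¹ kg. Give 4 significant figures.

One atomic unit of time: τ_au = (4πε₀)²ℏ³/(m_e e⁴) = 2.423 × 10⁻¹⁷ s.
5.70 × 2.423 × 10⁻¹⁷ s = 1.381 × 10⁻¹⁶ s

1.381 × 10⁻¹⁶ s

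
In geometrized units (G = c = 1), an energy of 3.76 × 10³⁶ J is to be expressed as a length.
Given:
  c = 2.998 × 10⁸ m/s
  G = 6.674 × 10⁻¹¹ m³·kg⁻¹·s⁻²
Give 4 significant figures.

Energy → length via G/c⁴.
3.76 × 10³⁶ J × (G/c⁴) = 3.106 × 10⁻⁸ m

3.106 × 10⁻⁸ m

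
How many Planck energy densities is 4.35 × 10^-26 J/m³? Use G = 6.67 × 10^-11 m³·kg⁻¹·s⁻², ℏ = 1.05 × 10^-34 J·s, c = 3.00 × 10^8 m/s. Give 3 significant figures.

Planck energy density: u_P = c⁷/(ℏG²) = 4.68 × 10^113 J/m³.
4.35 × 10^-26 / 4.68 × 10^113 = 9.29 × 10^-140

9.29 × 10^-140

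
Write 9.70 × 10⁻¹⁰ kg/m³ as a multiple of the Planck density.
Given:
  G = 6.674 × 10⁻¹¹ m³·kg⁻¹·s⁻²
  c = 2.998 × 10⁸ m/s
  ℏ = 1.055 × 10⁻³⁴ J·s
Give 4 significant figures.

1.882 × 10⁻¹⁰⁶

Planck density: ρ_P = c⁵/(ℏG²) = 5.154 × 10⁹⁶ kg/m³.
9.70 × 10⁻¹⁰ / 5.154 × 10⁹⁶ = 1.882 × 10⁻¹⁰⁶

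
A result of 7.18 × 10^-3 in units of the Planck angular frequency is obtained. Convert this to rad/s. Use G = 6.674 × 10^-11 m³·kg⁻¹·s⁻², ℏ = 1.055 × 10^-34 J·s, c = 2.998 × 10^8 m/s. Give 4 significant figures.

One Planck angular frequency: ω_P = √(c⁵/(ℏG)) = 1.855 × 10^43 rad/s.
7.18 × 10^-3 × 1.855 × 10^43 rad/s = 1.332 × 10^41 rad/s

1.332 × 10^41 rad/s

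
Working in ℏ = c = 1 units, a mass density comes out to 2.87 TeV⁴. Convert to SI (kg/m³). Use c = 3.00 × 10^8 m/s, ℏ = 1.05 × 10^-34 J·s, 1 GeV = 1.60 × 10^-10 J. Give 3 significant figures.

6.69 × 10^32 kg/m³

Mass density is [E]/(c²[L]³) = [E]⁴/(ℏ³c⁵).
1 GeV⁴ → 1/(ℏ³c⁵) × (1 GeV in J)⁴ = 2.33 × 10^20 kg/m³.
Convert the energy scale: 2.87 TeV⁴ = 2.87 × 10^12 GeV⁴.
Result: 2.87 × 10^12 × 2.33 × 10^20 = 6.69 × 10^32 kg/m³.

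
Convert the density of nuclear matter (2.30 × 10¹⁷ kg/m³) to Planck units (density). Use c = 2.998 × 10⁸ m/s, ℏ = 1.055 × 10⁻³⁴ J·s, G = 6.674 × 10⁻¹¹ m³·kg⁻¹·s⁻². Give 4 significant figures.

4.463 × 10⁻⁸⁰

Planck density: ρ_P = c⁵/(ℏG²) = 5.154 × 10⁹⁶ kg/m³.
2.30 × 10¹⁷ / 5.154 × 10⁹⁶ = 4.463 × 10⁻⁸⁰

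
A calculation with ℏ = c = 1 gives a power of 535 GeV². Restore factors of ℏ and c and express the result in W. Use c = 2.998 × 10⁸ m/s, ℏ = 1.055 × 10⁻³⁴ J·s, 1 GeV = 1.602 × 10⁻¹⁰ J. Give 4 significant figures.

1.301 × 10¹⁷ W

Power is [E]/[T] = [E]²/ℏ.
1 GeV² → 1/ℏ × (1 GeV in J)² = 2.433 × 10¹⁴ W.
Result: 535 × 2.433 × 10¹⁴ = 1.301 × 10¹⁷ W.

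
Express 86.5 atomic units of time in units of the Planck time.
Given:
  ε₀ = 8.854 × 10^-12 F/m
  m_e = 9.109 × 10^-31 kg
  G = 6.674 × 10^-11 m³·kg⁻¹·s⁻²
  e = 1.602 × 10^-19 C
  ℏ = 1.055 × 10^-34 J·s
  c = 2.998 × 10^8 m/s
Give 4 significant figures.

atomic unit of time: τ_au = (4πε₀)²ℏ³/(m_e e⁴) = 2.423 × 10^-17 s
Planck time: t_P = √(ℏG/c⁵) = 5.392 × 10^-44 s
86.5 × 2.423 × 10^-17 / 5.392 × 10^-44 = 3.887 × 10^28

3.887 × 10^28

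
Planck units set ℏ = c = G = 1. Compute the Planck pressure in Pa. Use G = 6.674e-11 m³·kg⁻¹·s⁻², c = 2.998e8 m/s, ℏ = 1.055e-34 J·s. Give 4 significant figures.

The unique combination of the constants set to 1 with dimensions of pressure is p_P = c⁷/(ℏG²).
  = 2.177e59 / 4.699e-55
  = 4.632e113 Pa

4.632e113 Pa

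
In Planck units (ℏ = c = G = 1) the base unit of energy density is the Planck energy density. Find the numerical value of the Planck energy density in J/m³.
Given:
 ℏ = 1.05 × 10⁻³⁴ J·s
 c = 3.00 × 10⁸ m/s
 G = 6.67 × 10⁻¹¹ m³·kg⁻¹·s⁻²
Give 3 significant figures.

4.68 × 10¹¹³ J/m³

u_P = c⁷/(ℏG²)
  = 2.19 × 10⁵⁹ / 4.67 × 10⁻⁵⁵
  = 4.68 × 10¹¹³ J/m³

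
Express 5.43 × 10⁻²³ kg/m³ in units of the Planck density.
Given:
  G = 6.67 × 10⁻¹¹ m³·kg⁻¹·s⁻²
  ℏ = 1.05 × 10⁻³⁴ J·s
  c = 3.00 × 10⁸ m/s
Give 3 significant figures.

1.04 × 10⁻¹¹⁹

Planck density: ρ_P = c⁵/(ℏG²) = 5.20 × 10⁹⁶ kg/m³.
5.43 × 10⁻²³ / 5.20 × 10⁹⁶ = 1.04 × 10⁻¹¹⁹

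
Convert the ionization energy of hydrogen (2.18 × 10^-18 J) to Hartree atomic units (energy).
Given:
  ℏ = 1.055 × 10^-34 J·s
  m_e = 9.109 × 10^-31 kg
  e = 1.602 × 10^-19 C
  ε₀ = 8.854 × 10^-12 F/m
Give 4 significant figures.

hartree: E_h = m_e e⁴/(4πε₀ℏ)² = 4.354 × 10^-18 J.
2.18 × 10^-18 / 4.354 × 10^-18 = 0.5007

0.5007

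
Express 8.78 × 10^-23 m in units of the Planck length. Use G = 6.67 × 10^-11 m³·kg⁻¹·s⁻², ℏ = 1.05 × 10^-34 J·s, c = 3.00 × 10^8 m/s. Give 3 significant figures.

5.45 × 10^12

Planck length: ℓ_P = √(ℏG/c³) = 1.61 × 10^-35 m.
8.78 × 10^-23 / 1.61 × 10^-35 = 5.45 × 10^12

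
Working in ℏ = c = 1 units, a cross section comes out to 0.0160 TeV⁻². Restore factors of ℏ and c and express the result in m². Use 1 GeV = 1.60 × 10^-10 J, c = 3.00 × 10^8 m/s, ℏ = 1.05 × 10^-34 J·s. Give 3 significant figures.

6.20 × 10^-40 m²

Area is [L]² = [E]⁻²·(ℏc)²; restore (ℏc)².
1 GeV⁻² → (ℏc)² × (1 GeV in J)⁻² = 3.88 × 10^-32 m².
Convert the energy scale: 0.0160 TeV⁻² = 1.60 × 10^-8 GeV⁻².
Result: 1.60 × 10^-8 × 3.88 × 10^-32 = 6.20 × 10^-40 m².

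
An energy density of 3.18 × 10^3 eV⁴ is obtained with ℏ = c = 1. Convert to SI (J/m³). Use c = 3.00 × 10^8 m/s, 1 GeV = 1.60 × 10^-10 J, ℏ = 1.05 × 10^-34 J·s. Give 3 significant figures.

[E]/[L]³ = [E]⁴/(ℏc)³; restore (ℏc)⁻³.
1 GeV⁴ → 1/(ℏc)³ × (1 GeV in J)⁴ = 2.10 × 10^37 J/m³.
Convert the energy scale: 3.18 × 10^3 eV⁴ = 3.18 × 10^-33 GeV⁴.
Result: 3.18 × 10^-33 × 2.10 × 10^37 = 6.67 × 10^4 J/m³.

6.67 × 10^4 J/m³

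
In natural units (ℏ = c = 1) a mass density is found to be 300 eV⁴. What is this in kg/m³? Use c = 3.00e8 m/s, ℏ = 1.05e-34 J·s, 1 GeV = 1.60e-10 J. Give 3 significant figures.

Mass density is [E]/(c²[L]³) = [E]⁴/(ℏ³c⁵).
1 GeV⁴ → 1/(ℏ³c⁵) × (1 GeV in J)⁴ = 2.33e20 kg/m³.
Convert the energy scale: 300 eV⁴ = 3.00e-34 GeV⁴.
Result: 3.00e-34 × 2.33e20 = 6.99e-14 kg/m³.

6.99e-14 kg/m³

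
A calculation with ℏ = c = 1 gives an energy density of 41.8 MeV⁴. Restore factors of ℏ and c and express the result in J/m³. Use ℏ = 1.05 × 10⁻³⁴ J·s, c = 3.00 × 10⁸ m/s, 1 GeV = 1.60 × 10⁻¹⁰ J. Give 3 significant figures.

[E]/[L]³ = [E]⁴/(ℏc)³; restore (ℏc)⁻³.
1 GeV⁴ → 1/(ℏc)³ × (1 GeV in J)⁴ = 2.10 × 10³⁷ J/m³.
Convert the energy scale: 41.8 MeV⁴ = 4.18 × 10⁻¹¹ GeV⁴.
Result: 4.18 × 10⁻¹¹ × 2.10 × 10³⁷ = 8.76 × 10²⁶ J/m³.

8.76 × 10²⁶ J/m³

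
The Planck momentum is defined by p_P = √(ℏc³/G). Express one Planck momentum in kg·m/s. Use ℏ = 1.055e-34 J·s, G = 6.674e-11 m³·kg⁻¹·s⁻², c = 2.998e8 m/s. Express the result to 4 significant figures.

p_P = √(ℏc³/G)
  = √(42.60)
  = 6.527 kg·m/s

6.527 kg·m/s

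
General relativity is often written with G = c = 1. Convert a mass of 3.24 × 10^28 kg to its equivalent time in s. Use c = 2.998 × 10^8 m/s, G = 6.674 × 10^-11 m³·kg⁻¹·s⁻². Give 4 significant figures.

Mass → time via G/c³.
3.24 × 10^28 kg × (G/c³) = 8.025 × 10^-8 s

8.025 × 10^-8 s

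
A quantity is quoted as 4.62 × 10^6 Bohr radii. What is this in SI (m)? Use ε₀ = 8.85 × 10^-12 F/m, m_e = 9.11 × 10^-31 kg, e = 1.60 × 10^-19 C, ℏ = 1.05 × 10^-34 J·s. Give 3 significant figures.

One Bohr radius: a₀ = 4πε₀ℏ²/(m_e e²) = 5.26 × 10^-11 m.
4.62 × 10^6 × 5.26 × 10^-11 m = 2.43 × 10^-4 m

2.43 × 10^-4 m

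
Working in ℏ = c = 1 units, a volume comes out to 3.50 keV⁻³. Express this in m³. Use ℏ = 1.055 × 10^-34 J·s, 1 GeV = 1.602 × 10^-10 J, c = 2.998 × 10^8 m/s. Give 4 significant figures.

Volume is [L]³ = [E]⁻³·(ℏc)³.
1 GeV⁻³ → (ℏc)³ × (1 GeV in J)⁻³ = 7.696 × 10^-48 m³.
Convert the energy scale: 3.50 keV⁻³ = 3.50 × 10^18 GeV⁻³.
Result: 3.50 × 10^18 × 7.696 × 10^-48 = 2.694 × 10^-29 m³.

2.694 × 10^-29 m³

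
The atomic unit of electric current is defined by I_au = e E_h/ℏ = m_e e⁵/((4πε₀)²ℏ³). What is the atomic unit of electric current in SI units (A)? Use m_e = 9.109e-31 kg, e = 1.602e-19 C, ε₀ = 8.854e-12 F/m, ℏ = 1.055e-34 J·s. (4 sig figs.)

6.612e-3 A

I_au = e E_h/ℏ = m_e e⁵/((4πε₀)²ℏ³)
E_h = 4.354e-18 J
e·E_h/ℏ = 6.612e-3 A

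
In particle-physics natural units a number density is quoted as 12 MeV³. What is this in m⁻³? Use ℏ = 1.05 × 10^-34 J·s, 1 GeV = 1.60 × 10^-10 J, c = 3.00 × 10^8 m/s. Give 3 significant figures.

Number density is [L]⁻³ = [E]³/(ℏc)³.
1 GeV³ → 1/(ℏc)³ × (1 GeV in J)³ = 1.31 × 10^47 m⁻³.
Convert the energy scale: 12 MeV³ = 1.20 × 10^-8 GeV³.
Result: 1.20 × 10^-8 × 1.31 × 10^47 = 1.57 × 10^39 m⁻³.

1.57 × 10^39 m⁻³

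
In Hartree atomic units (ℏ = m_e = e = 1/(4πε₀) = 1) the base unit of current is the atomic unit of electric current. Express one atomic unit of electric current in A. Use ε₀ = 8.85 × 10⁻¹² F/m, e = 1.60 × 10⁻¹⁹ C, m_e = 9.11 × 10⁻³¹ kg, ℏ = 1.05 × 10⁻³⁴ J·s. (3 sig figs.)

I_au = e E_h/ℏ = m_e e⁵/((4πε₀)²ℏ³)
E_h = 4.38 × 10⁻¹⁸ J
e·E_h/ℏ = 6.67 × 10⁻³ A

6.67 × 10⁻³ A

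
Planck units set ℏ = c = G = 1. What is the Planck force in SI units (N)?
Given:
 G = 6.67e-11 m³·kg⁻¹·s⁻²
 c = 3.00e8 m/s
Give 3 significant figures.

Dimensional analysis gives F_P = c⁴/G.
  = 8.10e33 / 6.67e-11
  = 1.21e44 N

1.21e44 N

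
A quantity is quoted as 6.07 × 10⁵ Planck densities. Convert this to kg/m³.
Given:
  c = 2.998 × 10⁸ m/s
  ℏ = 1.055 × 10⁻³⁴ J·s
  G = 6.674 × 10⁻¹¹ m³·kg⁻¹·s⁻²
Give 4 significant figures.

3.128 × 10¹⁰² kg/m³

One Planck density: ρ_P = c⁵/(ℏG²) = 5.154 × 10⁹⁶ kg/m³.
6.07 × 10⁵ × 5.154 × 10⁹⁶ kg/m³ = 3.128 × 10¹⁰² kg/m³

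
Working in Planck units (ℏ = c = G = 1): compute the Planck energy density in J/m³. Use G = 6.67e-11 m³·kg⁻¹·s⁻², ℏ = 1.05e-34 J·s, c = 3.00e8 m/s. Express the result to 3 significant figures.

Dimensional analysis gives u_P = c⁷/(ℏG²).
  = 2.19e59 / 4.67e-55
  = 4.68e113 J/m³

4.68e113 J/m³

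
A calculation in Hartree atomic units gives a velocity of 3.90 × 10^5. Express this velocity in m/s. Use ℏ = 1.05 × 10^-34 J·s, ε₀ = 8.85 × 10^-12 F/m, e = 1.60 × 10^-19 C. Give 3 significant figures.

8.55 × 10^11 m/s

One atomic unit of velocity: v_au = e²/(4πε₀ℏ) = 2.19 × 10^6 m/s.
3.90 × 10^5 × 2.19 × 10^6 m/s = 8.55 × 10^11 m/s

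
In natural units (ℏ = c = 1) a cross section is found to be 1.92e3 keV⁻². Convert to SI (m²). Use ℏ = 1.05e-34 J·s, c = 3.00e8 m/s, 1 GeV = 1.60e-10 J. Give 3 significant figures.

Area is [L]² = [E]⁻²·(ℏc)²; restore (ℏc)².
1 GeV⁻² → (ℏc)² × (1 GeV in J)⁻² = 3.88e-32 m².
Convert the energy scale: 1.92e3 keV⁻² = 1.92e15 GeV⁻².
Result: 1.92e15 × 3.88e-32 = 7.44e-17 m².

7.44e-17 m²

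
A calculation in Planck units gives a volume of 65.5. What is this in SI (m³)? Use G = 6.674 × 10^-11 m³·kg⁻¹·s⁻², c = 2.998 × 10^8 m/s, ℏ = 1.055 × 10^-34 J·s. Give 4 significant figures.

One Planck volume: V_P = (ℏG/c³)^(3/2) = 4.224 × 10^-105 m³.
65.5 × 4.224 × 10^-105 m³ = 2.767 × 10^-103 m³

2.767 × 10^-103 m³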